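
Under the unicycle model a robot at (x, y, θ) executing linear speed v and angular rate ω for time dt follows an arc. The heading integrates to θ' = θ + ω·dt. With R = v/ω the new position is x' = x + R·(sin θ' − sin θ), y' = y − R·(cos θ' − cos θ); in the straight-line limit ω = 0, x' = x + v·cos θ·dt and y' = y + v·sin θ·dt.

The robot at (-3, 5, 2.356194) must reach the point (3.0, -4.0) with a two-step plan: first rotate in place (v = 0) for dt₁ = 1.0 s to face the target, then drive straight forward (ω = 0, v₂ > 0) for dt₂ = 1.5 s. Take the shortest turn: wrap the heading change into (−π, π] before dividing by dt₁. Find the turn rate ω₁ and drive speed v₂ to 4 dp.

ω₁ = 2.9442, v₂ = 7.2111

heading to target = atan2(-4−5, 3−-3) = -0.9828
Δθ = wrap(-0.9828 − 2.3562) = 2.9442; ω₁ = Δθ/dt₁ = 2.9442
distance = √((3−-3)² + (-4−5)²) = 10.8167; v₂ = distance/dt₂ = 7.2111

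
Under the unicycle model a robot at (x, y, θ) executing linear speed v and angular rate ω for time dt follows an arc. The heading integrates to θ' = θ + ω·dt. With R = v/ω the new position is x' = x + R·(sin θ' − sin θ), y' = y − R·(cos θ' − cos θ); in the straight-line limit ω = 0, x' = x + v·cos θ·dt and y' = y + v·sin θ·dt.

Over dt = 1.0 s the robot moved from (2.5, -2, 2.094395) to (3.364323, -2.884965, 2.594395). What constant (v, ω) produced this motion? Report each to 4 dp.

v = -1.2500, ω = 0.5000

Δθ = 2.594395 − 2.094395 = 0.500000
ω = Δθ/dt = 0.500000/1.0 = 0.5000
R = −Δy/(cos θ' − cos θ) = -2.5000
v = R·ω = -2.5000·0.5000 = -1.2500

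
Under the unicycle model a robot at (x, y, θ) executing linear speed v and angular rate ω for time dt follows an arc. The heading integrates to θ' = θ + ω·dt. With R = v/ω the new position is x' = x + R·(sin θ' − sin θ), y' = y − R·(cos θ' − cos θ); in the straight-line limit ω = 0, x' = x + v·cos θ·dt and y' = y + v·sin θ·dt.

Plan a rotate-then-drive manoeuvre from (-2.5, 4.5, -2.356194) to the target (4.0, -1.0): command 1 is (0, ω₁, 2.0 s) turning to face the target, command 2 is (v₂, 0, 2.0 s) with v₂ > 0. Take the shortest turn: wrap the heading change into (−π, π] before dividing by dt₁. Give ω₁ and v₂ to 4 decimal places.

ω₁ = 0.8270, v₂ = 4.2573

heading to target = atan2(-1−4.5, 4−-2.5) = -0.7023
Δθ = wrap(-0.7023 − -2.3562) = 1.6539; ω₁ = Δθ/dt₁ = 0.8270
distance = √((4−-2.5)² + (-1−4.5)²) = 8.5147; v₂ = distance/dt₂ = 4.2573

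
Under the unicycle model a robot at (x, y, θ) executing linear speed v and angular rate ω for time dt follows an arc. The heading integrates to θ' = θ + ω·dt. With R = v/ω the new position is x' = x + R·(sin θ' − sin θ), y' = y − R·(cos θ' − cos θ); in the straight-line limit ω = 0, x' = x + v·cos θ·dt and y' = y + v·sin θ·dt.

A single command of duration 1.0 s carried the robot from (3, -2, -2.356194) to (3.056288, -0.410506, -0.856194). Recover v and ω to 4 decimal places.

v = -1.7500, ω = 1.5000

Δθ = -0.856194 − -2.356194 = 1.500000
ω = Δθ/dt = 1.500000/1.0 = 1.5000
R = −Δy/(cos θ' − cos θ) = -1.1667
v = R·ω = -1.1667·1.5000 = -1.7500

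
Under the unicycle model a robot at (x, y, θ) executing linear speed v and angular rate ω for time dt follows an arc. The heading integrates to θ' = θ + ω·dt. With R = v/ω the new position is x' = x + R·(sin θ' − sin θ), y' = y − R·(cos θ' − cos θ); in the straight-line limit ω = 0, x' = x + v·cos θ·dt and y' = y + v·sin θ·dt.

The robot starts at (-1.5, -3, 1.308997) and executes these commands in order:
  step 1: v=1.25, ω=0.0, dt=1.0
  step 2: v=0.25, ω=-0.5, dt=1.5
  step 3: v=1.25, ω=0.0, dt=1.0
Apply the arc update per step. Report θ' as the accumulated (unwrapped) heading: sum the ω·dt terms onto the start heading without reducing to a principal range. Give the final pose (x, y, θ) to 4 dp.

step 1: θ'=1.3090 (straight) → pose (-1.1765, -1.7926, 1.3090)
step 2: θ'=0.5590 (R=-0.5000) → pose (-0.9587, -1.4981, 0.5590)
step 3: θ'=0.5590 (straight) → pose (0.1011, -0.8352, 0.5590)

(0.1011, -0.8352, 0.5590)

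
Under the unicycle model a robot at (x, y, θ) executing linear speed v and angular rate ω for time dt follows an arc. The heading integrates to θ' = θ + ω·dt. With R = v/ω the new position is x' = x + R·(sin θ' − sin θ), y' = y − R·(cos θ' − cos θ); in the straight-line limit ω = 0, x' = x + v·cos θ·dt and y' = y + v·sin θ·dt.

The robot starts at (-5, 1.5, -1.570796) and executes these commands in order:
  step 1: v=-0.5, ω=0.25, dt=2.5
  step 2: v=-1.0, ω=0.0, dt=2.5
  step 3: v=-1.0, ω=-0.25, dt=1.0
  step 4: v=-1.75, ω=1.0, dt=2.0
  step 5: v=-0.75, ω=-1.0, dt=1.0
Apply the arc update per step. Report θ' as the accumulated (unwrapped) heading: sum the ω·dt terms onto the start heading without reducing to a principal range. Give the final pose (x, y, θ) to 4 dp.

(-10.8940, 5.9305, -0.1958)

step 1: θ'=-0.9458 (R=-2.0000) → pose (-5.3781, 2.6702, -0.9458)
step 2: θ'=-0.9458 (straight) → pose (-6.8408, 4.6976, -0.9458)
step 3: θ'=-1.1958 (R=4.0000) → pose (-7.3190, 5.5729, -1.1958)
step 4: θ'=0.8042 (R=-1.7500) → pose (-10.2079, 6.1459, 0.8042)
step 5: θ'=-0.1958 (R=0.7500) → pose (-10.8940, 5.9305, -0.1958)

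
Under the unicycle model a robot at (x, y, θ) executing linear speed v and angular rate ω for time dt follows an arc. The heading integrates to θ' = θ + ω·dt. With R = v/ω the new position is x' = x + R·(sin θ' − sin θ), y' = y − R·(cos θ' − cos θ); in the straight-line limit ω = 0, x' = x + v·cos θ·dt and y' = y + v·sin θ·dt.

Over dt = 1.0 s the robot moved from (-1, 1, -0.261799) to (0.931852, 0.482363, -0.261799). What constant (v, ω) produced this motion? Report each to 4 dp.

v = 2.0000, ω = 0.0000

Δθ = -0.261799 − -0.261799 = 0.000000
ω = Δθ/dt = 0.000000/1.0 = 0.0000
ω = 0 → v = (Δx·cos θ + Δy·sin θ)/dt = 2.0000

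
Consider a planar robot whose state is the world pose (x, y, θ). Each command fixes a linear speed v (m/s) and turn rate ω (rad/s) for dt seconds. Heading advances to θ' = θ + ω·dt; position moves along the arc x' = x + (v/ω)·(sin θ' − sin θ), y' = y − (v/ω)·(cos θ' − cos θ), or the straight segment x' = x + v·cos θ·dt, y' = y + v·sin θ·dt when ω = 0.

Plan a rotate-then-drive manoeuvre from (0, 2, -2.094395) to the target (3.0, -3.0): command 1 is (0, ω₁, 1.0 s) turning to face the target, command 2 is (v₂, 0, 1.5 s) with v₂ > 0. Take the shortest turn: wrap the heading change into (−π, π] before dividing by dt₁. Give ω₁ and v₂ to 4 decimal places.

heading to target = atan2(-3−2, 3−0) = -1.0304
Δθ = wrap(-1.0304 − -2.0944) = 1.0640; ω₁ = Δθ/dt₁ = 1.0640
distance = √((3−0)² + (-3−2)²) = 5.8310; v₂ = distance/dt₂ = 3.8873

ω₁ = 1.0640, v₂ = 3.8873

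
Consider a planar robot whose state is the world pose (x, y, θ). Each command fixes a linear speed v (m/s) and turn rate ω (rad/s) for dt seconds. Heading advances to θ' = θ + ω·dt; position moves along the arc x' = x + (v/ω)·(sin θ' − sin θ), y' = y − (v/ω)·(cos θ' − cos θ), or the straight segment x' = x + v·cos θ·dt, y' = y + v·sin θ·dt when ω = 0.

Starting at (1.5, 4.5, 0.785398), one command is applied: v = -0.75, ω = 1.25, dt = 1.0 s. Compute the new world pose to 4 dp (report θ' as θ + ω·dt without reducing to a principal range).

θ' = 0.7854 + 1.25·1.0 = 2.0354
R = v/ω = -0.75/1.25 = -0.6000
x' = 1.5 + -0.6000·(sin 2.0354 − sin 0.7854) = 1.3879
y' = 4.5 − -0.6000·(cos 2.0354 − cos 0.7854) = 3.8069

(1.3879, 3.8069, 2.0354)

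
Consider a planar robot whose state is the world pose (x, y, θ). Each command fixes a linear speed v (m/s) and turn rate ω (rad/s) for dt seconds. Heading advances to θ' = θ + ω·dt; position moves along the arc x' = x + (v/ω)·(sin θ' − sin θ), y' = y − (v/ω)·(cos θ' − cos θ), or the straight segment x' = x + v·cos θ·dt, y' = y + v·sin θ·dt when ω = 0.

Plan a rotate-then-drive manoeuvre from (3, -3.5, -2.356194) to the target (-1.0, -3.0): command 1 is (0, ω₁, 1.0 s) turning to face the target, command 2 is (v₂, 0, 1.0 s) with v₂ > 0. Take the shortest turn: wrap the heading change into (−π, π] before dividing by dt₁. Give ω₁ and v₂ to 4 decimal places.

ω₁ = -0.9098, v₂ = 4.0311

heading to target = atan2(-3−-3.5, -1−3) = 3.0172
Δθ = wrap(3.0172 − -2.3562) = -0.9098; ω₁ = Δθ/dt₁ = -0.9098
distance = √((-1−3)² + (-3−-3.5)²) = 4.0311; v₂ = distance/dt₂ = 4.0311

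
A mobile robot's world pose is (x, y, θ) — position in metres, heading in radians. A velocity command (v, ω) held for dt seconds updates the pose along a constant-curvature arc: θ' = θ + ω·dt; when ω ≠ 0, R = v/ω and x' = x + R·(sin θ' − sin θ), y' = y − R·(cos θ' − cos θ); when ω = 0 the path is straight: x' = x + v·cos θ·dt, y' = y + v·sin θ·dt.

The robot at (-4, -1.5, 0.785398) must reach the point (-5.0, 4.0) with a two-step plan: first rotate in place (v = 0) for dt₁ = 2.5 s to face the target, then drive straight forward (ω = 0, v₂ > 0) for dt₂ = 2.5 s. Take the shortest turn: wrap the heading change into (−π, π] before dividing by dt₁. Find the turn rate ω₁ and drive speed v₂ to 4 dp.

heading to target = atan2(4−-1.5, -5−-4) = 1.7506
Δθ = wrap(1.7506 − 0.7854) = 0.9653; ω₁ = Δθ/dt₁ = 0.3861
distance = √((-5−-4)² + (4−-1.5)²) = 5.5902; v₂ = distance/dt₂ = 2.2361

ω₁ = 0.3861, v₂ = 2.2361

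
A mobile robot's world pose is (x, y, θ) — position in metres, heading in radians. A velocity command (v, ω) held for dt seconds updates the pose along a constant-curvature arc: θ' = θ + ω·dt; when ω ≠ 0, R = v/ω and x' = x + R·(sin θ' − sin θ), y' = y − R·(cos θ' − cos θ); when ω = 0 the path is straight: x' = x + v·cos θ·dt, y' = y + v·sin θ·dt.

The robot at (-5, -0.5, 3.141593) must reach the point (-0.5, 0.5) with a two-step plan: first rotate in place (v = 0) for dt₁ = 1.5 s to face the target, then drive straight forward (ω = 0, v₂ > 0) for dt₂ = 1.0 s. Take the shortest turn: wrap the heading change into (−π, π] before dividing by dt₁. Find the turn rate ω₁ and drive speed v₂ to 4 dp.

ω₁ = -1.9486, v₂ = 4.6098

heading to target = atan2(0.5−-0.5, -0.5−-5) = 0.2187
Δθ = wrap(0.2187 − 3.1416) = -2.9229; ω₁ = Δθ/dt₁ = -1.9486
distance = √((-0.5−-5)² + (0.5−-0.5)²) = 4.6098; v₂ = distance/dt₂ = 4.6098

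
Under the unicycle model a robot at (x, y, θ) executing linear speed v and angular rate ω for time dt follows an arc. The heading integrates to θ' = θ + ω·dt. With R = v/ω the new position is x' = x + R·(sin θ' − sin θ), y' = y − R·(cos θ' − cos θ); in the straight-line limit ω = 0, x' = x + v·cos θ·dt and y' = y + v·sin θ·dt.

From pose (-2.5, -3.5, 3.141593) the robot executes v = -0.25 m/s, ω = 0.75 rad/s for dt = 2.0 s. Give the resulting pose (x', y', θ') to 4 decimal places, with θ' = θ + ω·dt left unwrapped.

(-2.1675, -3.1902, 4.6416)

θ' = 3.1416 + 0.75·2.0 = 4.6416
R = v/ω = -0.25/0.75 = -0.3333
x' = -2.5 + -0.3333·(sin 4.6416 − sin 3.1416) = -2.1675
y' = -3.5 − -0.3333·(cos 4.6416 − cos 3.1416) = -3.1902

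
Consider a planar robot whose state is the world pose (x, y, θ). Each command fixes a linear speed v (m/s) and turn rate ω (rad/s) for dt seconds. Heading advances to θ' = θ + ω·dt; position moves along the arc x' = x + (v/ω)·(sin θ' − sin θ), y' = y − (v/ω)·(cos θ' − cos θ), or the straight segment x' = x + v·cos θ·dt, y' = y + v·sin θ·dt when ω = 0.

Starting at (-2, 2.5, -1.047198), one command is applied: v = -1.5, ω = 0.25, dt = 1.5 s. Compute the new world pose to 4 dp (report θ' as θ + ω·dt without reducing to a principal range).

θ' = -1.0472 + 0.25·1.5 = -0.6722
R = v/ω = -1.5/0.25 = -6.0000
x' = -2 + -6.0000·(sin -0.6722 − sin -1.0472) = -3.4599
y' = 2.5 − -6.0000·(cos -0.6722 − cos -1.0472) = 4.1947

(-3.4599, 4.1947, -0.6722)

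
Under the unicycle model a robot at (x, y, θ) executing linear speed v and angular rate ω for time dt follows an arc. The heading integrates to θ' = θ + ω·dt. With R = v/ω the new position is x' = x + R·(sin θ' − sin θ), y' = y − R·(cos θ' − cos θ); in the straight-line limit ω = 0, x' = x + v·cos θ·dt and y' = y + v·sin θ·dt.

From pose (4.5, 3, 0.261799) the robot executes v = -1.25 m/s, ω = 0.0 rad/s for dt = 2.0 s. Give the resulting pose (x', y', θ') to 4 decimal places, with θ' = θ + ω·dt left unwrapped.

(2.0852, 2.3530, 0.2618)

θ' = 0.2618 + 0.0·2.0 = 0.2618
ω = 0 → straight: x' = 4.5 + -1.25·cos(0.2618)·2.0 = 2.0852
y' = 3 + -1.25·sin(0.2618)·2.0 = 2.3530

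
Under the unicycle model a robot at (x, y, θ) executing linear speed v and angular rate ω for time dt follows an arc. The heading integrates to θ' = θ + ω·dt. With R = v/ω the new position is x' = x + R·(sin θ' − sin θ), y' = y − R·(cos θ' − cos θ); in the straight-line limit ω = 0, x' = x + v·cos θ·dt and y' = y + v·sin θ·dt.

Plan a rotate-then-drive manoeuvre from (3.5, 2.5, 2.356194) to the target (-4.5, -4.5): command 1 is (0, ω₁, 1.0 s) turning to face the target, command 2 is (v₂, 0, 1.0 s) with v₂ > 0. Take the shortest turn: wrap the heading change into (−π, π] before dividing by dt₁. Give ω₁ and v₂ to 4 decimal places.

ω₁ = 1.5042, v₂ = 10.6301

heading to target = atan2(-4.5−2.5, -4.5−3.5) = -2.4228
Δθ = wrap(-2.4228 − 2.3562) = 1.5042; ω₁ = Δθ/dt₁ = 1.5042
distance = √((-4.5−3.5)² + (-4.5−2.5)²) = 10.6301; v₂ = distance/dt₂ = 10.6301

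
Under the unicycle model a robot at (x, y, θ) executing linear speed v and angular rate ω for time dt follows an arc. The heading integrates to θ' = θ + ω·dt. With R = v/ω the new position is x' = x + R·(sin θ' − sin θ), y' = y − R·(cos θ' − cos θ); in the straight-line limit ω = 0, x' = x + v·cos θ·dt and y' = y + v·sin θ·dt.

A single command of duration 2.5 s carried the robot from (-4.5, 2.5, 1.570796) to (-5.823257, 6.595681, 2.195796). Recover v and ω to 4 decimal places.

v = 1.7500, ω = 0.2500

Δθ = 2.195796 − 1.570796 = 0.625000
ω = Δθ/dt = 0.625000/2.5 = 0.2500
R = −Δy/(cos θ' − cos θ) = 7.0000
v = R·ω = 7.0000·0.2500 = 1.7500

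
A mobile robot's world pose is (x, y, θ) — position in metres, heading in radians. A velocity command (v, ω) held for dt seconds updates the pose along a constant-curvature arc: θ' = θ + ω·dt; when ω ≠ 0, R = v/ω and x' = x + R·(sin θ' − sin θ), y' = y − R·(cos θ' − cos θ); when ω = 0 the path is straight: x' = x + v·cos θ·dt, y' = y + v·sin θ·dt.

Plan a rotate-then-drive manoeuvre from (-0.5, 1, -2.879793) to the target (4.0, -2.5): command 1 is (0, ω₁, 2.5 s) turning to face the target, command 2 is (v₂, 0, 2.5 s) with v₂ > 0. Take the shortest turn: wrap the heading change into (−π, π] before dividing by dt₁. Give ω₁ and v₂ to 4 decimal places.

heading to target = atan2(-2.5−1, 4−-0.5) = -0.6610
Δθ = wrap(-0.6610 − -2.8798) = 2.2187; ω₁ = Δθ/dt₁ = 0.8875
distance = √((4−-0.5)² + (-2.5−1)²) = 5.7009; v₂ = distance/dt₂ = 2.2804

ω₁ = 0.8875, v₂ = 2.2804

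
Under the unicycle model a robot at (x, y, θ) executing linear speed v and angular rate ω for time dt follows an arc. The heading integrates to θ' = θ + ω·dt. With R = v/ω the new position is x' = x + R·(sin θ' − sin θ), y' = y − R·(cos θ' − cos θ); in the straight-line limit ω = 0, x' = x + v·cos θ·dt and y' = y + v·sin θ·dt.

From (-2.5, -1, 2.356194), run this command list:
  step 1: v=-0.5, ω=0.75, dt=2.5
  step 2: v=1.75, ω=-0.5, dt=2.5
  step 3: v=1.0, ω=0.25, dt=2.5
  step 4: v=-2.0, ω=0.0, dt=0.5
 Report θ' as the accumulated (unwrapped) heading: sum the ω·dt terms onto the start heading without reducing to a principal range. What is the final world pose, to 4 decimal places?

step 1: θ'=4.2312 (R=-0.6667) → pose (-1.4376, -0.8372, 4.2312)
step 2: θ'=2.9812 (R=-3.5000) → pose (-5.0992, -2.6723, 2.9812)
step 3: θ'=3.6062 (R=4.0000) → pose (-7.5303, -3.0449, 3.6062)
step 4: θ'=3.6062 (straight) → pose (-6.6363, -2.5969, 3.6062)

(-6.6363, -2.5969, 3.6062)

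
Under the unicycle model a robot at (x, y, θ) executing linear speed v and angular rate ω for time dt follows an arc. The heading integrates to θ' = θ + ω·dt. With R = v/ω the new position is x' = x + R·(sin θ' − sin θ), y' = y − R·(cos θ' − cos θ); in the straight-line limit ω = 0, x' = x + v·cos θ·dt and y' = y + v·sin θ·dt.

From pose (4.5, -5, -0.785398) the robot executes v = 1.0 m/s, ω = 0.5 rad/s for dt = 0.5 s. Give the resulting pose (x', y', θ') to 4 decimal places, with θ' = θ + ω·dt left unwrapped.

θ' = -0.7854 + 0.5·0.5 = -0.5354
R = v/ω = 1.0/0.5 = 2.0000
x' = 4.5 + 2.0000·(sin -0.5354 − sin -0.7854) = 4.8938
y' = -5 − 2.0000·(cos -0.5354 − cos -0.7854) = -5.3059

(4.8938, -5.3059, -0.5354)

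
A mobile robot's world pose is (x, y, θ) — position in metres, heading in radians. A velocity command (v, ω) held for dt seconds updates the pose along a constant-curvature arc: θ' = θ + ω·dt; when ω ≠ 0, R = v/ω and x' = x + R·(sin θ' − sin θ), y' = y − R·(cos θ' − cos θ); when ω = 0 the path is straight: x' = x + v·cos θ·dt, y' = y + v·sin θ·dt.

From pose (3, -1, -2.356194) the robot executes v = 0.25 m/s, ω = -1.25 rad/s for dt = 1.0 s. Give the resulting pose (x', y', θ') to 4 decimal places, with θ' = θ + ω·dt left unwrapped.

θ' = -2.3562 + -1.25·1.0 = -3.6062
R = v/ω = 0.25/-1.25 = -0.2000
x' = 3 + -0.2000·(sin -3.6062 − sin -2.3562) = 2.7690
y' = -1 − -0.2000·(cos -3.6062 − cos -2.3562) = -1.0374

(2.7690, -1.0374, -3.6062)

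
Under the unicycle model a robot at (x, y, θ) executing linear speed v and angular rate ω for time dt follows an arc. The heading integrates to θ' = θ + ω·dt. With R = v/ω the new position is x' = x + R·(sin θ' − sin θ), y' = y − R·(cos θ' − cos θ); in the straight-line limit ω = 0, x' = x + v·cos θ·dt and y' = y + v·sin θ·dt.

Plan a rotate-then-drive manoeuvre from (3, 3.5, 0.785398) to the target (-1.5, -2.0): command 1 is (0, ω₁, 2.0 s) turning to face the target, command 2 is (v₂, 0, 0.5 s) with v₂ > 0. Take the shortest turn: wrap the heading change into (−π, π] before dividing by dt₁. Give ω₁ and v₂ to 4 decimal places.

ω₁ = -1.5210, v₂ = 14.2127

heading to target = atan2(-2−3.5, -1.5−3) = -2.2565
Δθ = wrap(-2.2565 − 0.7854) = -3.0419; ω₁ = Δθ/dt₁ = -1.5210
distance = √((-1.5−3)² + (-2−3.5)²) = 7.1063; v₂ = distance/dt₂ = 14.2127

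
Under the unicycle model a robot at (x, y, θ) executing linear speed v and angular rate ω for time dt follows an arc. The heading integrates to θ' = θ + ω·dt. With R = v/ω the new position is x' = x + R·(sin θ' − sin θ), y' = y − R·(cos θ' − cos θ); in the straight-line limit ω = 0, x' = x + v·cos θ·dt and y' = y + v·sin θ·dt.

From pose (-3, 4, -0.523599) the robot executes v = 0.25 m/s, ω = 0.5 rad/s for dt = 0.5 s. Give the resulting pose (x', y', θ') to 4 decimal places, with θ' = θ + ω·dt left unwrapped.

(-2.8851, 3.9516, -0.2736)

θ' = -0.5236 + 0.5·0.5 = -0.2736
R = v/ω = 0.25/0.5 = 0.5000
x' = -3 + 0.5000·(sin -0.2736 − sin -0.5236) = -2.8851
y' = 4 − 0.5000·(cos -0.2736 − cos -0.5236) = 3.9516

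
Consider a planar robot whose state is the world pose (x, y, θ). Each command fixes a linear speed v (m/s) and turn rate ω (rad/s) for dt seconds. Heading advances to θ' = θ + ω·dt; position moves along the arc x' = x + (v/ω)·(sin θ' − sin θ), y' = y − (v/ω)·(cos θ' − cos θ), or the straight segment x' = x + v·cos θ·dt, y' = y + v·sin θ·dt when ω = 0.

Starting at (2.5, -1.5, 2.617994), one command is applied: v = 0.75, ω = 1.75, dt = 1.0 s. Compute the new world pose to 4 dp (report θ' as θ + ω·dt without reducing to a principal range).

(1.8823, -1.7265, 4.3680)

θ' = 2.6180 + 1.75·1.0 = 4.3680
R = v/ω = 0.75/1.75 = 0.4286
x' = 2.5 + 0.4286·(sin 4.3680 − sin 2.6180) = 1.8823
y' = -1.5 − 0.4286·(cos 4.3680 − cos 2.6180) = -1.7265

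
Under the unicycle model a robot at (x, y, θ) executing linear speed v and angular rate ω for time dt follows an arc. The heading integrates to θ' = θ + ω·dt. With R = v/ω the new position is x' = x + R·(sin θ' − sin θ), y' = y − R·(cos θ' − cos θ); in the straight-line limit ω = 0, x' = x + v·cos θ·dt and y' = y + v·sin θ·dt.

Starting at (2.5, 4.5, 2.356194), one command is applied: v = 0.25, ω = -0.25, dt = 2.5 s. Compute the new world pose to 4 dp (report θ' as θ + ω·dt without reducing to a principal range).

(2.2199, 5.0474, 1.7312)

θ' = 2.3562 + -0.25·2.5 = 1.7312
R = v/ω = 0.25/-0.25 = -1.0000
x' = 2.5 + -1.0000·(sin 1.7312 − sin 2.3562) = 2.2199
y' = 4.5 − -1.0000·(cos 1.7312 − cos 2.3562) = 5.0474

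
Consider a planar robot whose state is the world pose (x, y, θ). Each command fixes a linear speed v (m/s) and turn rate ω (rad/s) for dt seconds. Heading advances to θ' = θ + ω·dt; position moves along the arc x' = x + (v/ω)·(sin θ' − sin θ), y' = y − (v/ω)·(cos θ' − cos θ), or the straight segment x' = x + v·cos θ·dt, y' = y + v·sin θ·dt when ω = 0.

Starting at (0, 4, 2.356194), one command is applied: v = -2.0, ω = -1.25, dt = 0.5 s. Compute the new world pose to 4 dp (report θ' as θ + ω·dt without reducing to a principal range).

(0.4481, 3.1242, 1.7312)

θ' = 2.3562 + -1.25·0.5 = 1.7312
R = v/ω = -2.0/-1.25 = 1.6000
x' = 0 + 1.6000·(sin 1.7312 − sin 2.3562) = 0.4481
y' = 4 − 1.6000·(cos 1.7312 − cos 2.3562) = 3.1242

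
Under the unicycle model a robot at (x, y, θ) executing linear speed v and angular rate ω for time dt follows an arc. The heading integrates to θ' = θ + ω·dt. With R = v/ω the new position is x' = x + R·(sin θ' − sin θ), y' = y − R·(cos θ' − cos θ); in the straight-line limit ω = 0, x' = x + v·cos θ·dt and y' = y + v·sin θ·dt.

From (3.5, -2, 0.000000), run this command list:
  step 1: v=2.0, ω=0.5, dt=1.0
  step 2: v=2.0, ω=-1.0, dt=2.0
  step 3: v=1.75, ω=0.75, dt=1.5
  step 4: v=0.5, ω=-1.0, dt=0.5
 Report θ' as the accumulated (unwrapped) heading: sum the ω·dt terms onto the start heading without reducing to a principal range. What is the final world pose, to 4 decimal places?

step 1: θ'=0.5000 (R=4.0000) → pose (5.4177, -1.5103, 0.5000)
step 2: θ'=-1.5000 (R=-2.0000) → pose (8.3715, -3.1240, -1.5000)
step 3: θ'=-0.3750 (R=2.3333) → pose (9.8444, -5.1302, -0.3750)
step 4: θ'=-0.8750 (R=-0.5000) → pose (10.0450, -5.2749, -0.8750)

(10.0450, -5.2749, -0.8750)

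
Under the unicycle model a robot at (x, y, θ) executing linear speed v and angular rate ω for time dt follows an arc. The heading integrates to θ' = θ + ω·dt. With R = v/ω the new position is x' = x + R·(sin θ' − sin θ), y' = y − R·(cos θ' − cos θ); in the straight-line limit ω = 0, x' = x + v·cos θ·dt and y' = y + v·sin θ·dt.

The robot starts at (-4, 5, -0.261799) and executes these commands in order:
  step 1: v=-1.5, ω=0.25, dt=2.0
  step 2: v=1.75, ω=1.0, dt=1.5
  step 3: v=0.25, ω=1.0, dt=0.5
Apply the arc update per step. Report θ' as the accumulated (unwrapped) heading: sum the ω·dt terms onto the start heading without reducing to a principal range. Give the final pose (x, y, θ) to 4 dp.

step 1: θ'=0.2382 (R=-6.0000) → pose (-6.9686, 5.0350, 0.2382)
step 2: θ'=1.7382 (R=1.7500) → pose (-5.6560, 7.0272, 1.7382)
step 3: θ'=2.2382 (R=0.2500) → pose (-5.7062, 7.1403, 2.2382)

(-5.7062, 7.1403, 2.2382)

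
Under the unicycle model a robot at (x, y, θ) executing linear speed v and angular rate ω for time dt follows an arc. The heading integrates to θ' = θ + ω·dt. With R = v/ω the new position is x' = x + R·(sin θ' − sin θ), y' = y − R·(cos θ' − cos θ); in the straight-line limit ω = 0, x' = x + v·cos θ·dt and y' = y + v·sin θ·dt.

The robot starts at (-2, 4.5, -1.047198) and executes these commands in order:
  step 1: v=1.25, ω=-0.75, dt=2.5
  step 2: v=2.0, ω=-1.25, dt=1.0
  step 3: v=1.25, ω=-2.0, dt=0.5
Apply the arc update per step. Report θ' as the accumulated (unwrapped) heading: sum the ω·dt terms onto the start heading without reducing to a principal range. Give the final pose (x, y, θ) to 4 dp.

step 1: θ'=-2.9222 (R=-1.6667) → pose (-3.0806, 2.0400, -2.9222)
step 2: θ'=-4.1722 (R=-1.6000) → pose (-4.8010, 2.7787, -4.1722)
step 3: θ'=-5.1722 (R=-0.6250) → pose (-4.8251, 3.3775, -5.1722)

(-4.8251, 3.3775, -5.1722)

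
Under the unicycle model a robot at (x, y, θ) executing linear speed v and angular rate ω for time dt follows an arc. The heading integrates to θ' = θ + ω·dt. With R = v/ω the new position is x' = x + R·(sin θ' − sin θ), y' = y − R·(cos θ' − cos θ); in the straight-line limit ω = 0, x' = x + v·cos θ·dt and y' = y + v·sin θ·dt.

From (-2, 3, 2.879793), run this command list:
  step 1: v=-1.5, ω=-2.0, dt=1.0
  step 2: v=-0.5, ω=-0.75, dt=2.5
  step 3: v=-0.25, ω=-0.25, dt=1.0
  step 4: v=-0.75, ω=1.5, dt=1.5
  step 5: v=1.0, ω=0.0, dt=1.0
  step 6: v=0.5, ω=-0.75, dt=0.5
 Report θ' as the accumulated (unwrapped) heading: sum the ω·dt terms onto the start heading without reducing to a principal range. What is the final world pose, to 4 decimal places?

step 1: θ'=0.8798 (R=0.7500) → pose (-1.6162, 1.7976, 0.8798)
step 2: θ'=-0.9952 (R=0.6667) → pose (-2.6891, 1.8596, -0.9952)
step 3: θ'=-1.2452 (R=1.0000) → pose (-2.7977, 2.0840, -1.2452)
step 4: θ'=1.0048 (R=-0.5000) → pose (-3.6935, 2.1922, 1.0048)
step 5: θ'=1.0048 (straight) → pose (-3.1572, 3.0363, 1.0048)
step 6: θ'=0.6298 (R=-0.6667) → pose (-2.9872, 3.2175, 0.6298)

(-2.9872, 3.2175, 0.6298)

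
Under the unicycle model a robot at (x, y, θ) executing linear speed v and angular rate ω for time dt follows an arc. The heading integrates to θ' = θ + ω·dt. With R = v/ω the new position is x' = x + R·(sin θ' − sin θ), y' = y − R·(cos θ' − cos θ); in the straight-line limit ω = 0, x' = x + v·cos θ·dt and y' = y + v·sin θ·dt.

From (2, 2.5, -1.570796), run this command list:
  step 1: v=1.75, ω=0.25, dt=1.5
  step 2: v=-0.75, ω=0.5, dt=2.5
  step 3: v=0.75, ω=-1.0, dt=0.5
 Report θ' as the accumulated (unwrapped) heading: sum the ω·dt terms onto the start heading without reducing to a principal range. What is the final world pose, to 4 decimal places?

(1.3734, 0.8123, -0.4458)

step 1: θ'=-1.1958 (R=7.0000) → pose (2.4864, -0.0639, -1.1958)
step 2: θ'=0.0542 (R=-1.5000) → pose (1.0094, 0.8845, 0.0542)
step 3: θ'=-0.4458 (R=-0.7500) → pose (1.3734, 0.8123, -0.4458)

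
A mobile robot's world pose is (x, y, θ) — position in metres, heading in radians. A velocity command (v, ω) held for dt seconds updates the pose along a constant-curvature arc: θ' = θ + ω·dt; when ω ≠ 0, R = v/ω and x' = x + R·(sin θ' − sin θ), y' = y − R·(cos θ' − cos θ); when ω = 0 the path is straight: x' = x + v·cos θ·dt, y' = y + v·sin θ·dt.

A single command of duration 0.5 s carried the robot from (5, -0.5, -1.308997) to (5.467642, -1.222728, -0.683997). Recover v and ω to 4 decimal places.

v = 1.7500, ω = 1.2500

Δθ = -0.683997 − -1.308997 = 0.625000
ω = Δθ/dt = 0.625000/0.5 = 1.2500
R = −Δy/(cos θ' − cos θ) = 1.4000
v = R·ω = 1.4000·1.2500 = 1.7500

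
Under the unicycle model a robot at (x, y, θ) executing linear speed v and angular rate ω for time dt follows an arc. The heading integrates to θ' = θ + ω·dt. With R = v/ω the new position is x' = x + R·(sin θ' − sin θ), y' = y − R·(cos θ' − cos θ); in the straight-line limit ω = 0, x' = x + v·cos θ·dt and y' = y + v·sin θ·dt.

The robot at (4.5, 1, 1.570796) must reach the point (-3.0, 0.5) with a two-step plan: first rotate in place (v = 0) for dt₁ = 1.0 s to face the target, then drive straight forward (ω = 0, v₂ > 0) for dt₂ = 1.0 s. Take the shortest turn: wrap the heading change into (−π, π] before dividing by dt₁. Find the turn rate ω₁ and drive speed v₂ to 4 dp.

heading to target = atan2(0.5−1, -3−4.5) = -3.0750
Δθ = wrap(-3.0750 − 1.5708) = 1.6374; ω₁ = Δθ/dt₁ = 1.6374
distance = √((-3−4.5)² + (0.5−1)²) = 7.5166; v₂ = distance/dt₂ = 7.5166

ω₁ = 1.6374, v₂ = 7.5166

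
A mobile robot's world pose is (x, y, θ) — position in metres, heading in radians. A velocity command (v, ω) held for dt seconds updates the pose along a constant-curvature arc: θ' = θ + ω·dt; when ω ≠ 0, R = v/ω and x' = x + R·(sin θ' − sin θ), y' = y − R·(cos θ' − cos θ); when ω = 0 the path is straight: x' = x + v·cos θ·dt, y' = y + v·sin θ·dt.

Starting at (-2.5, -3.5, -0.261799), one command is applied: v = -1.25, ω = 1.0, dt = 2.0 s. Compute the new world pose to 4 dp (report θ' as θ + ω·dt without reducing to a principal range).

(-4.0560, -4.9157, 1.7382)

θ' = -0.2618 + 1.0·2.0 = 1.7382
R = v/ω = -1.25/1.0 = -1.2500
x' = -2.5 + -1.2500·(sin 1.7382 − sin -0.2618) = -4.0560
y' = -3.5 − -1.2500·(cos 1.7382 − cos -0.2618) = -4.9157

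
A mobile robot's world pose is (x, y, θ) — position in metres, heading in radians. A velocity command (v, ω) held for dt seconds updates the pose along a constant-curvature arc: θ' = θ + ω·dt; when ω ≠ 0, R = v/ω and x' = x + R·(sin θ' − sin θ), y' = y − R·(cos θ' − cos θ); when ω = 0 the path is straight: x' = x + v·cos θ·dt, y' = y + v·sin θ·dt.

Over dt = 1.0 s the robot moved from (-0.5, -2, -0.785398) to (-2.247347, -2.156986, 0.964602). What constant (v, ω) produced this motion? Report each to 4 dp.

v = -2.0000, ω = 1.7500

Δθ = 0.964602 − -0.785398 = 1.750000
ω = Δθ/dt = 1.750000/1.0 = 1.7500
R = Δx/(sin θ' − sin θ) = -1.1429
v = R·ω = -1.1429·1.7500 = -2.0000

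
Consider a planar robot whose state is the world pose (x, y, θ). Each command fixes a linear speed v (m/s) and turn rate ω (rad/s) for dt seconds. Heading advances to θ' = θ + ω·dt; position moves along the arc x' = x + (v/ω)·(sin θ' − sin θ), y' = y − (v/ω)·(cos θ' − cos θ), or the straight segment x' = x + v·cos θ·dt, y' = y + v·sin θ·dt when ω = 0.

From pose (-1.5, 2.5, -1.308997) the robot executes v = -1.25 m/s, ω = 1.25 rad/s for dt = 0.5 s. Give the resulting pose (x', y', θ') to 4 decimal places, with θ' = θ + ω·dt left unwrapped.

θ' = -1.3090 + 1.25·0.5 = -0.6840
R = v/ω = -1.25/1.25 = -1.0000
x' = -1.5 + -1.0000·(sin -0.6840 − sin -1.3090) = -1.8340
y' = 2.5 − -1.0000·(cos -0.6840 − cos -1.3090) = 3.0162

(-1.8340, 3.0162, -0.6840)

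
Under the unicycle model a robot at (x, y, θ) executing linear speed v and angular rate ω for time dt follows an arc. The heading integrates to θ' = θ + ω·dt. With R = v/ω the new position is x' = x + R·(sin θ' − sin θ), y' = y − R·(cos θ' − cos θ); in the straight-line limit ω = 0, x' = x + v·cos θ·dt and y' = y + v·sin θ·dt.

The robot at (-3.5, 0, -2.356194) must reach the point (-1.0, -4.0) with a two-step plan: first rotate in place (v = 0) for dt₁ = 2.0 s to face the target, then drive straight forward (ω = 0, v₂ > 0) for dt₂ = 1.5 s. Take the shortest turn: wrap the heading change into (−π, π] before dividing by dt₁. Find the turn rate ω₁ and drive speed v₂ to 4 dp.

ω₁ = 0.6720, v₂ = 3.1447

heading to target = atan2(-4−0, -1−-3.5) = -1.0122
Δθ = wrap(-1.0122 − -2.3562) = 1.3440; ω₁ = Δθ/dt₁ = 0.6720
distance = √((-1−-3.5)² + (-4−0)²) = 4.7170; v₂ = distance/dt₂ = 3.1447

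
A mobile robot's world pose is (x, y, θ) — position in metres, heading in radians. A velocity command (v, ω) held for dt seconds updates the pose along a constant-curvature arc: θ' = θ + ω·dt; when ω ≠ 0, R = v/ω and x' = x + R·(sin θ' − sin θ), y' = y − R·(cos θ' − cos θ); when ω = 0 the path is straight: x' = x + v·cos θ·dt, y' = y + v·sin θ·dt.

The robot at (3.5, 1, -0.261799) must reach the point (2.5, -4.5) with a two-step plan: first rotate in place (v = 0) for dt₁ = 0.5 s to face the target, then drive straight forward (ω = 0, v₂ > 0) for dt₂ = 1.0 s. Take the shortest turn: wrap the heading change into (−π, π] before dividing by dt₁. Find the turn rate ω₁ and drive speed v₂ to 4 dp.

ω₁ = -2.9777, v₂ = 5.5902

heading to target = atan2(-4.5−1, 2.5−3.5) = -1.7506
Δθ = wrap(-1.7506 − -0.2618) = -1.4889; ω₁ = Δθ/dt₁ = -2.9777
distance = √((2.5−3.5)² + (-4.5−1)²) = 5.5902; v₂ = distance/dt₂ = 5.5902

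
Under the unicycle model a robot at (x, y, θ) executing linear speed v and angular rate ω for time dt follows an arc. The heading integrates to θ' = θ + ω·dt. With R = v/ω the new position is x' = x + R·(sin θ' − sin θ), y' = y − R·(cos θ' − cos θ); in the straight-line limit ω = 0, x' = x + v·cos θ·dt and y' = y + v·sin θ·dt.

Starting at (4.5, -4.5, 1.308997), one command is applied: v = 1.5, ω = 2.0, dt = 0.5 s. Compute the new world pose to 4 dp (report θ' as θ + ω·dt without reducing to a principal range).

(4.3303, -3.8012, 2.3090)

θ' = 1.3090 + 2.0·0.5 = 2.3090
R = v/ω = 1.5/2.0 = 0.7500
x' = 4.5 + 0.7500·(sin 2.3090 − sin 1.3090) = 4.3303
y' = -4.5 − 0.7500·(cos 2.3090 − cos 1.3090) = -3.8012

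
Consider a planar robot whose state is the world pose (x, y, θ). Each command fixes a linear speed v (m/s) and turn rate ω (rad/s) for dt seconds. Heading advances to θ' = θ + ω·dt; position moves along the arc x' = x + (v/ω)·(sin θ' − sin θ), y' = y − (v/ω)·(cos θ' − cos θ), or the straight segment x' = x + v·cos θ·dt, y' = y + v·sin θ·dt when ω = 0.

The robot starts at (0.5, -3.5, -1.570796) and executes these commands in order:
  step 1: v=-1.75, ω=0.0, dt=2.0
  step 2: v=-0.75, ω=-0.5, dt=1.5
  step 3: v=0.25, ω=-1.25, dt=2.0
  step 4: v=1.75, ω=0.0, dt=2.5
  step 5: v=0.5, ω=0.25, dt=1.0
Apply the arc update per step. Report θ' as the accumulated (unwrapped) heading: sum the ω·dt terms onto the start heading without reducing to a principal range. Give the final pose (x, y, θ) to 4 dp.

(1.0224, 6.0284, -4.5708)

step 1: θ'=-1.5708 (straight) → pose (0.5000, 0.0000, -1.5708)
step 2: θ'=-2.3208 (R=1.5000) → pose (0.9025, 1.0225, -2.3208)
step 3: θ'=-4.8208 (R=-0.2000) → pose (0.5573, 1.1804, -4.8208)
step 4: θ'=-4.8208 (straight) → pose (1.0307, 5.5297, -4.8208)
step 5: θ'=-4.5708 (R=2.0000) → pose (1.0224, 6.0284, -4.5708)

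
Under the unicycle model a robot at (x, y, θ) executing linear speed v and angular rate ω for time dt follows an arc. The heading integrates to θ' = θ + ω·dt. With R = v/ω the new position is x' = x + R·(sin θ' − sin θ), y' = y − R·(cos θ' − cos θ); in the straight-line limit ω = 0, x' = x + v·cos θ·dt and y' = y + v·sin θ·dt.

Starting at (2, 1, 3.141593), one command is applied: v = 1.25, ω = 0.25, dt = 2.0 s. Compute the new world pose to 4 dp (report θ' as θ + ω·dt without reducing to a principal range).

θ' = 3.1416 + 0.25·2.0 = 3.6416
R = v/ω = 1.25/0.25 = 5.0000
x' = 2 + 5.0000·(sin 3.6416 − sin 3.1416) = -0.3971
y' = 1 − 5.0000·(cos 3.6416 − cos 3.1416) = 0.3879

(-0.3971, 0.3879, 3.6416)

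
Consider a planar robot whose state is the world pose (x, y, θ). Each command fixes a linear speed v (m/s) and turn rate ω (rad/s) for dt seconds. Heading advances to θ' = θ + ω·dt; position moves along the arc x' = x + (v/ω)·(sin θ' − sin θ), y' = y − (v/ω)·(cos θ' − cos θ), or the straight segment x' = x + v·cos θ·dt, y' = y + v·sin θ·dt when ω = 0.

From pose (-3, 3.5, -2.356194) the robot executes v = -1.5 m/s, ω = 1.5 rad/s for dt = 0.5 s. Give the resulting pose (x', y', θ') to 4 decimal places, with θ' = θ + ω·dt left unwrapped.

θ' = -2.3562 + 1.5·0.5 = -1.6062
R = v/ω = -1.5/1.5 = -1.0000
x' = -3 + -1.0000·(sin -1.6062 − sin -2.3562) = -2.7077
y' = 3.5 − -1.0000·(cos -1.6062 − cos -2.3562) = 4.1717

(-2.7077, 4.1717, -1.6062)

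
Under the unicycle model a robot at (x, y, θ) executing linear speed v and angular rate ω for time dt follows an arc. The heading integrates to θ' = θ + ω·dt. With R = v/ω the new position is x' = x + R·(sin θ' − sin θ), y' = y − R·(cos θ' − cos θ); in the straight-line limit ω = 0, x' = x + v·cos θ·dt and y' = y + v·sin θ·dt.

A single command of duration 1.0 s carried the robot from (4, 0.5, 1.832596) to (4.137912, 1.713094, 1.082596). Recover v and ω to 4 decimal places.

v = 1.2500, ω = -0.7500

Δθ = 1.082596 − 1.832596 = -0.750000
ω = Δθ/dt = -0.750000/1.0 = -0.7500
R = −Δy/(cos θ' − cos θ) = -1.6667
v = R·ω = -1.6667·-0.7500 = 1.2500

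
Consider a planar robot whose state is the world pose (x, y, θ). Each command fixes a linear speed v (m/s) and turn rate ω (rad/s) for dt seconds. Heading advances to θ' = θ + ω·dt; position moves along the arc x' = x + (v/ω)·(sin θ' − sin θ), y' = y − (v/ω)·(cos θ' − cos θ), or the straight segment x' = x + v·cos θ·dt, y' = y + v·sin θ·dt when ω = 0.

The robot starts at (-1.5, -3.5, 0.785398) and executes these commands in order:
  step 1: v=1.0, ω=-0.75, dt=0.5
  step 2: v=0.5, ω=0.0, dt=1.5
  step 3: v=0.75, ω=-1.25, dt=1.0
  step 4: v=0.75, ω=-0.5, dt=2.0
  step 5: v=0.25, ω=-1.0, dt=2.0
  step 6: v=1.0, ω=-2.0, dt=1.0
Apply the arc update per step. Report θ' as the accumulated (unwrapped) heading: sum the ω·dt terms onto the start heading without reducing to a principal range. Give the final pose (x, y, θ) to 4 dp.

(0.3192, -3.7610, -5.8396)

step 1: θ'=0.4104 (R=-1.3333) → pose (-1.0892, -3.2202, 0.4104)
step 2: θ'=0.4104 (straight) → pose (-0.4014, -2.9210, 0.4104)
step 3: θ'=-0.8396 (R=-0.6000) → pose (0.2846, -3.0705, -0.8396)
step 4: θ'=-1.8396 (R=-1.5000) → pose (0.6141, -4.4705, -1.8396)
step 5: θ'=-3.8396 (R=-0.2500) → pose (0.2124, -4.5956, -3.8396)
step 6: θ'=-5.8396 (R=-0.5000) → pose (0.3192, -3.7610, -5.8396)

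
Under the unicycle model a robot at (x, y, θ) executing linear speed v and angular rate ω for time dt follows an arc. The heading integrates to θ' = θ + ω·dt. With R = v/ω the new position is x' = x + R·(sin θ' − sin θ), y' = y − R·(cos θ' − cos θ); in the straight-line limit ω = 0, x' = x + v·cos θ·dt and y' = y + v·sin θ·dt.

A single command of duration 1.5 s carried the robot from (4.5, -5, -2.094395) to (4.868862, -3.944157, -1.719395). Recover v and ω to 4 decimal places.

v = -0.7500, ω = 0.2500

Δθ = -1.719395 − -2.094395 = 0.375000
ω = Δθ/dt = 0.375000/1.5 = 0.2500
R = −Δy/(cos θ' − cos θ) = -3.0000
v = R·ω = -3.0000·0.2500 = -0.7500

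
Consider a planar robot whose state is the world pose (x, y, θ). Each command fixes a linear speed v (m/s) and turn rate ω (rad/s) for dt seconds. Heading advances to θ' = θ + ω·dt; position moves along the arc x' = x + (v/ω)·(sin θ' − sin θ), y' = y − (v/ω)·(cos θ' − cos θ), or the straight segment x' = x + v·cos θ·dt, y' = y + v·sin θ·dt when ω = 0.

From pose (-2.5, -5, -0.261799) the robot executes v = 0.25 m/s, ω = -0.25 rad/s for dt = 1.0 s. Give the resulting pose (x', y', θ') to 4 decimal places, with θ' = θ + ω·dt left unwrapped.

θ' = -0.2618 + -0.25·1.0 = -0.5118
R = v/ω = 0.25/-0.25 = -1.0000
x' = -2.5 + -1.0000·(sin -0.5118 − sin -0.2618) = -2.2691
y' = -5 − -1.0000·(cos -0.5118 − cos -0.2618) = -5.0941

(-2.2691, -5.0941, -0.5118)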